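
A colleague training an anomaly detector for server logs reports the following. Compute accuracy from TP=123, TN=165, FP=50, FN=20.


Accuracy = (TP+TN)/(TP+TN+FP+FN)
= (123+165)/(358)
= 288/358 = 80.45%

80.45%


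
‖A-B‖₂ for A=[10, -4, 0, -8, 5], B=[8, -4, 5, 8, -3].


d = √((10-8)² + (-4+ 4)² + (0-5)² + (-8-8)² + (5+ 3)²)
  = √(4 + 0 + 25 + 256 + 64)
  = √349 = 18.6815

18.6815


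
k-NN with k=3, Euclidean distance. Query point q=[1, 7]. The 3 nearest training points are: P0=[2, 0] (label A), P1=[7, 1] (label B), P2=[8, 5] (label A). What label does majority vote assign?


d(q,P0) = 7.0711  (label A)
d(q,P1) = 8.4853  (label B)
d(q,P2) = 7.2801  (label A)
Votes: A=2, B=1
Majority → A

A


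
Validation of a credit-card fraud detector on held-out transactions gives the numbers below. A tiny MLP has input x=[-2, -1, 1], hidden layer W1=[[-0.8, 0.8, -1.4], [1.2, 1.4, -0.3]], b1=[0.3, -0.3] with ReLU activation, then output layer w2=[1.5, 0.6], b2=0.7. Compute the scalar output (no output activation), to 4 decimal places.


z1[0] = (-0.8)·(-2) + (0.8)·(-1) + (-1.4)·(1) + 0.3 = -0.3
z1[1] = (1.2)·(-2) + (1.4)·(-1) + (-0.3)·(1) - 0.3 = -4.4
h = ReLU(z1) = [0.0, 0.0]
output = (1.5)·(0.0) + (0.6)·(0.0) + 0.7 = 0.7

0.7


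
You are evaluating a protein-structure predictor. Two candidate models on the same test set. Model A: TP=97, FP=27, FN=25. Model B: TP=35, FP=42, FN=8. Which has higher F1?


Model A: P=97/124=0.7823, R=97/122=0.7951, F1=2PR/(P+R)=2TP/(2TP+FP+FN)=194/246=0.7886
Model B: P=35/77=0.4545, R=35/43=0.814, F1=2PR/(P+R)=2TP/(2TP+FP+FN)=70/120=0.5833
0.7886 > 0.5833 → Model A

Model A


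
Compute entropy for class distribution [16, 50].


Probabilities: [16/66, 50/66] ≈ [0.2424, 0.7576]
H = -((16/66)·log₂(16/66) + (50/66)·log₂(50/66))
  = 0.799 bits

0.799 bits


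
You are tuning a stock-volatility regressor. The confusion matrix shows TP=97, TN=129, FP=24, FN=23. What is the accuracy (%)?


Accuracy = (TP+TN)/(TP+TN+FP+FN)
= (97+129)/(273)
= 226/273 = 82.78%

82.78%


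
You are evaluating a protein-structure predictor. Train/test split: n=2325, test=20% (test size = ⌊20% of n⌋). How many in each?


Test = ⌊2325·20/100⌋ = 465
Train = 2325 - 465 = 1860

Train: 1860, Test: 465


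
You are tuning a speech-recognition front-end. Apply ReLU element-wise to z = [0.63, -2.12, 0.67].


ReLU(0.63) = max(0, 0.63) = 0.63
ReLU(-2.12) = max(0, -2.12) = 0.0
ReLU(0.67) = max(0, 0.67) = 0.67
result = [0.63, 0.0, 0.67]

[0.63, 0.0, 0.67]


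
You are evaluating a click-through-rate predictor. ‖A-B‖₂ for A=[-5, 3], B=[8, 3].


d = √((-5-8)² + (3-3)²)
  = √(169 + 0)
  = √169 = 13.0

13.0


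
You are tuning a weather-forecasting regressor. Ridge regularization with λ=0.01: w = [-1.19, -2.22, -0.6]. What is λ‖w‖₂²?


‖w‖₂² = (-1.19)² + (-2.22)² + (-0.6)²
     = 1.4161 + 4.9284 + 0.36
     = 6.7045
λ·‖w‖₂² = 0.01·6.7045 = 0.067045

0.067045


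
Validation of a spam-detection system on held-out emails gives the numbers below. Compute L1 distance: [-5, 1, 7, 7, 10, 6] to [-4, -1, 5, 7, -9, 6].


d = |-5+ 4| + |1+ 1| + |7-5| + |7-7| + |10+ 9| + |6-6|
  = 1 + 2 + 2 + 0 + 19 + 0
  = 24

24


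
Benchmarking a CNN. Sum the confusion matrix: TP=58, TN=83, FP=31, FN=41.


Total = TP + TN + FP + FN
= 58 + 83 + 31 + 41
= 213
(Predicted positive: 89, predicted negative: 124)

213


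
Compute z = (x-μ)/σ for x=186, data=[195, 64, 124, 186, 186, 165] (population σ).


μ = 153.3333, σ = 46.2733
z = (186 - 153.3333)/46.2733 = 0.706

0.706


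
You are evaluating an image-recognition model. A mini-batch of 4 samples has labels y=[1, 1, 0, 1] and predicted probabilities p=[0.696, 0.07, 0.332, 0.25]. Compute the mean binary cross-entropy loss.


L[0] = -ln(0.696) = 0.3624
L[1] = -ln(0.07) = 2.6593
L[2] = -ln(1-0.332) = -ln(0.668) = 0.4035
L[3] = -ln(0.25) = 1.3863
mean = (0.3624 + 2.6593 + 0.4035 + 1.3863)/4 = 1.2029

1.2029


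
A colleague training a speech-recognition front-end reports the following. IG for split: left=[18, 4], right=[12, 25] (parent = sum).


Parent = [30, 29], H_parent = 0.9998
H_left = 0.684 (n=22), H_right = 0.909 (n=37)
H_children = (22/59)·0.684 + (37/59)·0.909 = 0.8251
IG = 0.9998 - 0.8251 = 0.1747

0.1747


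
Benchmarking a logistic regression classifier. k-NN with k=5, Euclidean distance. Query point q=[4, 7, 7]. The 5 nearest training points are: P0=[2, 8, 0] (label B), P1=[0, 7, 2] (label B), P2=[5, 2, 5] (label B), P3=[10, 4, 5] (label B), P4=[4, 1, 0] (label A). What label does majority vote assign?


d(q,P0) = 7.3485  (label B)
d(q,P1) = 6.4031  (label B)
d(q,P2) = 5.4772  (label B)
d(q,P3) = 7.0  (label B)
d(q,P4) = 9.2195  (label A)
Votes: A=1, B=4
Majority → B

B


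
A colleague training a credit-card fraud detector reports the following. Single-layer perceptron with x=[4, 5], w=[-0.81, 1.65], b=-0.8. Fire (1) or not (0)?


z = (4)·(-0.81) + (5)·(1.65) - 0.8
  = 4.21
step(z) = 1 (z≥0)

1


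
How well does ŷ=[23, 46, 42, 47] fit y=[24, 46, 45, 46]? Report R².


ȳ = 40.25
SS_res = Σ(y-ŷ)² = 11
SS_tot = Σ(y-ȳ)² = 352.75
R² = 1 - SS_res/SS_tot = 1 - 0.0312 = 0.9688

0.9688


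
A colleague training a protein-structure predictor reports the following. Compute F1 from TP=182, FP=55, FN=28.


Precision = 182/237 = 0.7679
Recall = 182/210 = 0.8667
F1 = 2·P·R/(P+R) = 2·TP/(2·TP+FP+FN) = 364/(364+55+28) = 364/447 = 0.8143

0.8143


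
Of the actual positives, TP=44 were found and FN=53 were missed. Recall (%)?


Recall = TP/(TP+FN)
= 44/(44+53)
= 44/97 = 45.36%

45.36%


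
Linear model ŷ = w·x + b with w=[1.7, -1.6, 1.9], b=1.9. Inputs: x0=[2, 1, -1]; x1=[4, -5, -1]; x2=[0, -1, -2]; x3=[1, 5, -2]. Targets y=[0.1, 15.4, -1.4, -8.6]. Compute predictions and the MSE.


ŷ0 = (1.7)·(2) + (-1.6)·(1) + (1.9)·(-1) + 1.9 = 1.8
ŷ1 = (1.7)·(4) + (-1.6)·(-5) + (1.9)·(-1) + 1.9 = 14.8
ŷ2 = (1.7)·(0) + (-1.6)·(-1) + (1.9)·(-2) + 1.9 = -0.3
ŷ3 = (1.7)·(1) + (-1.6)·(5) + (1.9)·(-2) + 1.9 = -8.2
errors² = [2.89, 0.36, 1.21, 0.16]
MSE = 4.6200/4 = 1.155

1.155


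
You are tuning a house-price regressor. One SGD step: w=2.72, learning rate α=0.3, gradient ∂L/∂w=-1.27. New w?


w_new = w - α·∇
= 2.72 - 0.3·-1.27
= 2.72 + 0.381
= 3.101

3.101


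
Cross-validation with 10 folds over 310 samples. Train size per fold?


Fold size = 310/10 = 31
Training per fold = 310 - 31 = 279

279


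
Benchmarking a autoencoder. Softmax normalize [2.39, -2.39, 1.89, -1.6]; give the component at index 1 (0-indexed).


Exponentials: e^2.39=10.9135, e^-2.39=0.0916, e^1.89=6.6194, e^-1.6=0.2019
Sum = 17.8264
Softmax = [0.6122, 0.0051, 0.3713, 0.0113]
p[1] = 0.0916/17.8264 = 0.0051

0.0051


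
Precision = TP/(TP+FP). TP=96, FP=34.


Precision = TP/(TP+FP)
= 96/(96+34)
= 96/130 = 73.85%

73.85%


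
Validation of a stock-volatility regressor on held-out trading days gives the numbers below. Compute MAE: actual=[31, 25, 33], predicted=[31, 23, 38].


Absolute errors: |31-31|=0, |25-23|=2, |33-38|=5
Sum = 7
MAE = 7/3 = 7/3

7/3


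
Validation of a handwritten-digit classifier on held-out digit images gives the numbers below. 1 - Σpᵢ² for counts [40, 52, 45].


Probabilities: [40/137, 52/137, 45/137] ≈ [0.292, 0.3796, 0.3285]
Σpᵢ² = (1600 + 2704 + 2025)/137² = 6329/18769
Gini = 1 - Σpᵢ² = 1 - 6329/18769 = 0.6628

0.6628


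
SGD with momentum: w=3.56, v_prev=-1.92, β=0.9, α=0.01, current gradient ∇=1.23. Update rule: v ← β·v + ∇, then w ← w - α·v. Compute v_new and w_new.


v_new = 0.9·-1.92 + 1.23 = -1.728 + 1.23 = -0.498
w_new = 3.56 - 0.01·-0.498 = 3.56 + 0.00498 = 3.56498

v_new=-0.498, w_new=3.56498


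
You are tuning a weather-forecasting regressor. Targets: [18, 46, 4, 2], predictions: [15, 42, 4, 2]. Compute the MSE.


Squared errors: (18-15)²=9, (46-42)²=16, (4-4)²=0, (2-2)²=0
Sum = 25
MSE = 25/4 = 25/4

25/4


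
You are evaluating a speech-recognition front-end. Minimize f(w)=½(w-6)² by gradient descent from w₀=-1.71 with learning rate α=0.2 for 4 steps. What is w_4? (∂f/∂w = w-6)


step 1: grad = -1.71-6 = -7.71; w = -1.71 - 0.2·(-7.71) = -0.168
step 2: grad = -0.168-6 = -6.168; w = -0.168 - 0.2·(-6.168) = 1.0656
step 3: grad = 1.0656-6 = -4.9344; w = 1.0656 - 0.2·(-4.9344) = 2.05248
step 4: grad = 2.05248-6 = -3.94752; w = 2.05248 - 0.2·(-3.94752) = 2.841984

2.841984


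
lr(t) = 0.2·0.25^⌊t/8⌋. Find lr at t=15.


n_drops = ⌊15/8⌋ = 1
lr = 0.2·0.25^1 = 0.2·0.25 = 0.05

0.05


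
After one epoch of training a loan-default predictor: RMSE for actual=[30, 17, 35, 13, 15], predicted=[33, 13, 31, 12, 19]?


MSE = 58/5 = 11.6
RMSE = √(58/5) = 3.4059

3.4059


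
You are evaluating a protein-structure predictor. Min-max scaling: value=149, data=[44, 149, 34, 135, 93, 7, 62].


min=7, max=149
(149-7)/(149-7) = 142/142 = 1.0

1.0


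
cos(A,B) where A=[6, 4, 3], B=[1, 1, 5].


A·B = 6·1 + 4·1 + 3·5 = 25
‖A‖ = √61 = 7.8102, ‖B‖ = √27 = 5.1962
cos = 25/(√61·√27) = 25/√1647 = 0.616

0.616


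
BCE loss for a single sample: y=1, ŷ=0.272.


BCE = -[y·ln(p) + (1-y)·ln(1-p)]
= -1·ln(0.272) - 0
= -ln(0.272) = 1.302

1.302


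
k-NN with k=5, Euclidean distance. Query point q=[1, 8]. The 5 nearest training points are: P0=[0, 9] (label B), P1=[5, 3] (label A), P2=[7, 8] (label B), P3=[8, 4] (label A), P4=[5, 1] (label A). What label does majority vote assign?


d(q,P0) = 1.4142  (label B)
d(q,P1) = 6.4031  (label A)
d(q,P2) = 6.0  (label B)
d(q,P3) = 8.0623  (label A)
d(q,P4) = 8.0623  (label A)
Votes: A=3, B=2
Majority → A

A


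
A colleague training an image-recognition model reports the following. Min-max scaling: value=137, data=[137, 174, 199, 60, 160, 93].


min=60, max=199
(137-60)/(199-60) = 77/139 = 0.554

0.554


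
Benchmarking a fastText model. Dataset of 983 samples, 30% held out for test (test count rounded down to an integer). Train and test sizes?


Test = ⌊983·30/100⌋ = 294
Train = 983 - 294 = 689

Train: 689, Test: 294


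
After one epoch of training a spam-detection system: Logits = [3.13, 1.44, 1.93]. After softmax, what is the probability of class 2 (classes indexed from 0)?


Exponentials: e^3.13=22.874, e^1.44=4.2207, e^1.93=6.8895
Sum = 33.9842
Softmax = [0.6731, 0.1242, 0.2027]
p[2] = 6.8895/33.9842 = 0.2027

0.2027


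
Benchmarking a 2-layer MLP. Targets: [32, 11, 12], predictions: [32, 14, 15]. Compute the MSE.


Squared errors: (32-32)²=0, (11-14)²=9, (12-15)²=9
Sum = 18
MSE = 18/3 = 6

6


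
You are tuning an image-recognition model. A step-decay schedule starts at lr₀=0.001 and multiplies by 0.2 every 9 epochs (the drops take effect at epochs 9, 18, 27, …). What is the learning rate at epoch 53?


n_drops = ⌊53/9⌋ = 5
lr = 0.001·0.2^5 = 0.001·0.00032 = 0.00000032

0.00000032


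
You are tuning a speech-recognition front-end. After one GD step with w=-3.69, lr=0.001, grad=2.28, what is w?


w_new = w - α·∇
= -3.69 - 0.001·2.28
= -3.69 - 0.00228
= -3.69228

-3.69228


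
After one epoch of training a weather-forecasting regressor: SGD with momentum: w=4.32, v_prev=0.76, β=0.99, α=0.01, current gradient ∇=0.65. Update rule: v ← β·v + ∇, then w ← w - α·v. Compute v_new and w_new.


v_new = 0.99·0.76 + 0.65 = 0.7524 + 0.65 = 1.4024
w_new = 4.32 - 0.01·1.4024 = 4.32 - 0.014024 = 4.305976

v_new=1.4024, w_new=4.305976


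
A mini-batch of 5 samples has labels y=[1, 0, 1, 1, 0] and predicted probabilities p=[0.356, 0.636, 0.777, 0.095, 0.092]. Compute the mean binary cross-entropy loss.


L[0] = -ln(0.356) = 1.0328
L[1] = -ln(1-0.636) = -ln(0.364) = 1.0106
L[2] = -ln(0.777) = 0.2523
L[3] = -ln(0.095) = 2.3539
L[4] = -ln(1-0.092) = -ln(0.908) = 0.0965
mean = (1.0328 + 1.0106 + 0.2523 + 2.3539 + 0.0965)/5 = 0.9492

0.9492


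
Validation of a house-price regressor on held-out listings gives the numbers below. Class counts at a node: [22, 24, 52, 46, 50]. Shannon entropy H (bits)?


Probabilities: [22/194, 24/194, 52/194, 46/194, 50/194] ≈ [0.1134, 0.1237, 0.268, 0.2371, 0.2577]
H = -((22/194)·log₂(22/194) + (24/194)·log₂(24/194) + (52/194)·log₂(52/194) + (46/194)·log₂(46/194) + (50/194)·log₂(50/194))
  = 2.2347 bits

2.2347 bits


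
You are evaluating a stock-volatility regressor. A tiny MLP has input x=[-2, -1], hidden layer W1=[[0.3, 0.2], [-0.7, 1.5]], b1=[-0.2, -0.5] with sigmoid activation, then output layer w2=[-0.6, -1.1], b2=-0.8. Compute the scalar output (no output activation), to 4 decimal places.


z1[0] = (0.3)·(-2) + (0.2)·(-1) - 0.2 = -1.0
z1[1] = (-0.7)·(-2) + (1.5)·(-1) - 0.5 = -0.6
h = sigmoid(z1) = [0.2689, 0.3543]
output = (-0.6)·(0.2689) + (-1.1)·(0.3543) - 0.8 = -1.3511

-1.3511


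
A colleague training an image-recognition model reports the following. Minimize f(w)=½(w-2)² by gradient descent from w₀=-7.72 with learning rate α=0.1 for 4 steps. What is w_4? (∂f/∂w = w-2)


step 1: grad = -7.72-2 = -9.72; w = -7.72 - 0.1·(-9.72) = -6.748
step 2: grad = -6.748-2 = -8.748; w = -6.748 - 0.1·(-8.748) = -5.8732
step 3: grad = -5.8732-2 = -7.8732; w = -5.8732 - 0.1·(-7.8732) = -5.08588
step 4: grad = -5.08588-2 = -7.08588; w = -5.08588 - 0.1·(-7.08588) = -4.377292

-4.377292


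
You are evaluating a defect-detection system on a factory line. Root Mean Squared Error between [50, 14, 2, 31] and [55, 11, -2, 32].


MSE = 51/4 = 12.75
RMSE = √(51/4) = 3.5707

3.5707


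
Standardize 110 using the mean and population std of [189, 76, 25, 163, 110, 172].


μ = 122.5, σ = 58.2201
z = (110 - 122.5)/58.2201 = -0.2147

-0.2147


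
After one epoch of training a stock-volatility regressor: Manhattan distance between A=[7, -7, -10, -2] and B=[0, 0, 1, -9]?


d = |7-0| + |-7-0| + |-10-1| + |-2+ 9|
  = 7 + 7 + 11 + 7
  = 32

32


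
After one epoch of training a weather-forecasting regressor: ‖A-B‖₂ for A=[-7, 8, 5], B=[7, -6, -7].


d = √((-7-7)² + (8+ 6)² + (5+ 7)²)
  = √(196 + 196 + 144)
  = √536 = 23.1517

23.1517


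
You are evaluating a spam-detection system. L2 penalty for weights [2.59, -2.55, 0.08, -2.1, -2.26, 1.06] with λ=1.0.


‖w‖₂² = (2.59)² + (-2.55)² + (0.08)² + (-2.1)² + (-2.26)² + (1.06)²
     = 6.7081 + 6.5025 + 0.0064 + 4.41 + 5.1076 + 1.1236
     = 23.8582
λ·‖w‖₂² = 1.0·23.8582 = 23.8582

23.8582


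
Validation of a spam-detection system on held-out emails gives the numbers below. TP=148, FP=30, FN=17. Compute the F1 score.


Precision = 148/178 = 0.8315
Recall = 148/165 = 0.897
F1 = 2·P·R/(P+R) = 2·TP/(2·TP+FP+FN) = 296/(296+30+17) = 296/343 = 0.863

0.863


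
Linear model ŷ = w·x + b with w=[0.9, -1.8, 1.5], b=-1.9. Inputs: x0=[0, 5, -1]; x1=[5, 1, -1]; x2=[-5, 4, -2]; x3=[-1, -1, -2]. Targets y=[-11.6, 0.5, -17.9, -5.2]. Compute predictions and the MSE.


ŷ0 = (0.9)·(0) + (-1.8)·(5) + (1.5)·(-1) - 1.9 = -12.4
ŷ1 = (0.9)·(5) + (-1.8)·(1) + (1.5)·(-1) - 1.9 = -0.7
ŷ2 = (0.9)·(-5) + (-1.8)·(4) + (1.5)·(-2) - 1.9 = -16.6
ŷ3 = (0.9)·(-1) + (-1.8)·(-1) + (1.5)·(-2) - 1.9 = -4.0
errors² = [0.64, 1.44, 1.69, 1.44]
MSE = 5.2100/4 = 1.3025

1.3025


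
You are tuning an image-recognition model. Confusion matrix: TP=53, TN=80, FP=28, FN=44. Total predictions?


Total = TP + TN + FP + FN
= 53 + 80 + 28 + 44
= 205
(Predicted positive: 81, predicted negative: 124)

205


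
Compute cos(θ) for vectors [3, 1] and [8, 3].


A·B = 3·8 + 1·3 = 27
‖A‖ = √10 = 3.1623, ‖B‖ = √73 = 8.544
cos = 27/(√10·√73) = 27/√730 = 0.9993

0.9993


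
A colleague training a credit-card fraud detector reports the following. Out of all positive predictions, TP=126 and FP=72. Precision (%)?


Precision = TP/(TP+FP)
= 126/(126+72)
= 126/198 = 63.64%

63.64%


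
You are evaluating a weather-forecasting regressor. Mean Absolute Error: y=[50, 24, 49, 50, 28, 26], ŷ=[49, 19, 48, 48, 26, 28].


Absolute errors: |50-49|=1, |24-19|=5, |49-48|=1, |50-48|=2, |28-26|=2, |26-28|=2
Sum = 13
MAE = 13/6 = 13/6

13/6


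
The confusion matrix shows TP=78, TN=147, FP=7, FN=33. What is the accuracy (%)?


Accuracy = (TP+TN)/(TP+TN+FP+FN)
= (78+147)/(265)
= 225/265 = 84.91%

84.91%


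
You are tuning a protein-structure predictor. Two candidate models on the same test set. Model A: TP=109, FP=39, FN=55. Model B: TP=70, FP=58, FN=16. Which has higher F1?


Model A: P=109/148=0.7365, R=109/164=0.6646, F1=2PR/(P+R)=2TP/(2TP+FP+FN)=218/312=0.6987
Model B: P=70/128=0.5469, R=70/86=0.814, F1=2PR/(P+R)=2TP/(2TP+FP+FN)=140/214=0.6542
0.6987 > 0.6542 → Model A

Model A


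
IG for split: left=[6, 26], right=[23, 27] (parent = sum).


Parent = [29, 53], H_parent = 0.9373
H_left = 0.6962 (n=32), H_right = 0.9954 (n=50)
H_children = (32/82)·0.6962 + (50/82)·0.9954 = 0.8786
IG = 0.9373 - 0.8786 = 0.0587

0.0587


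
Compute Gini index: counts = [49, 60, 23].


Probabilities: [49/132, 60/132, 23/132] ≈ [0.3712, 0.4545, 0.1742]
Σpᵢ² = (2401 + 3600 + 529)/132² = 6530/17424
Gini = 1 - Σpᵢ² = 1 - 6530/17424 = 0.6252

0.6252


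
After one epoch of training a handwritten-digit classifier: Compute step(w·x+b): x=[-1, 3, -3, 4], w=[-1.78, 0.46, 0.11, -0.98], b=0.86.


z = (-1)·(-1.78) + (3)·(0.46) + (-3)·(0.11) + (4)·(-0.98) + 0.86
  = -0.23
step(z) = 0 (z<0)

0


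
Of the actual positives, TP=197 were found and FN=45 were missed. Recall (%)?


Recall = TP/(TP+FN)
= 197/(197+45)
= 197/242 = 81.4%

81.4%


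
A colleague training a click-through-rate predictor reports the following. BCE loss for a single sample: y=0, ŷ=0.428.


BCE = -[y·ln(p) + (1-y)·ln(1-p)]
= -0 - 1·ln(1-0.428)
= -ln(0.572) = 0.5586

0.5586


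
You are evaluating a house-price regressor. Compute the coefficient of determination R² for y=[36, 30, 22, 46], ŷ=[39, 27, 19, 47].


ȳ = 33.5
SS_res = Σ(y-ŷ)² = 28
SS_tot = Σ(y-ȳ)² = 307
R² = 1 - SS_res/SS_tot = 1 - 0.0912 = 0.9088

0.9088


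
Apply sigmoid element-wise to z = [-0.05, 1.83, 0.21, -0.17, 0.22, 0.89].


σ(-0.05) = 1/(1+e^0.05) = 0.4875
σ(1.83) = 1/(1+e^-1.83) = 0.8618
σ(0.21) = 1/(1+e^-0.21) = 0.5523
σ(-0.17) = 1/(1+e^0.17) = 0.4576
σ(0.22) = 1/(1+e^-0.22) = 0.5548
σ(0.89) = 1/(1+e^-0.89) = 0.7089
result = [0.4875, 0.8618, 0.5523, 0.4576, 0.5548, 0.7089]

[0.4875, 0.8618, 0.5523, 0.4576, 0.5548, 0.7089]


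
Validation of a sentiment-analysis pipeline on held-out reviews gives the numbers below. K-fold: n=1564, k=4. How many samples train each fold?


Fold size = 1564/4 = 391
Training per fold = 1564 - 391 = 1173

1173


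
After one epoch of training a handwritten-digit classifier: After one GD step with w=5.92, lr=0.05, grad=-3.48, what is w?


w_new = w - α·∇
= 5.92 - 0.05·-3.48
= 5.92 + 0.174
= 6.094

6.094


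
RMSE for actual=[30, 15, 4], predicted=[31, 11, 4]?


MSE = 17/3 = 5.6667
RMSE = √(17/3) = 2.3805

2.3805


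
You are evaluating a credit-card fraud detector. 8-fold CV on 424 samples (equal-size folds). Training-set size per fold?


Fold size = 424/8 = 53
Training per fold = 424 - 53 = 371

371


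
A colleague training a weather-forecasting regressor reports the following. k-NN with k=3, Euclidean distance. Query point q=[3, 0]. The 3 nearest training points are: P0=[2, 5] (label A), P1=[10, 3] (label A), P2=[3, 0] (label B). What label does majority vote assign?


d(q,P0) = 5.099  (label A)
d(q,P1) = 7.6158  (label A)
d(q,P2) = 0.0  (label B)
Votes: A=2, B=1
Majority → A

A


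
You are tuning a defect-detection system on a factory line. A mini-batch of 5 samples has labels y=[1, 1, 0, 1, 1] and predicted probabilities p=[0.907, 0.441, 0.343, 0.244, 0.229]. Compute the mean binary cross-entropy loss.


L[0] = -ln(0.907) = 0.0976
L[1] = -ln(0.441) = 0.8187
L[2] = -ln(1-0.343) = -ln(0.657) = 0.4201
L[3] = -ln(0.244) = 1.4106
L[4] = -ln(0.229) = 1.474
mean = (0.0976 + 0.8187 + 0.4201 + 1.4106 + 1.474)/5 = 0.8442

0.8442


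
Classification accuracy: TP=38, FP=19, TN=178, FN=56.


Accuracy = (TP+TN)/(TP+TN+FP+FN)
= (38+178)/(291)
= 216/291 = 74.23%

74.23%


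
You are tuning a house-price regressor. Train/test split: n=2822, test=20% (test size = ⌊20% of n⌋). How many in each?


Test = ⌊2822·20/100⌋ = 564
Train = 2822 - 564 = 2258

Train: 2258, Test: 564


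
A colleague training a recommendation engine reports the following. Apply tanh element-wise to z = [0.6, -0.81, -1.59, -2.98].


tanh(0.6) = 0.537
tanh(-0.81) = -0.6696
tanh(-1.59) = -0.9201
tanh(-2.98) = -0.9949
result = [0.537, -0.6696, -0.9201, -0.9949]

[0.537, -0.6696, -0.9201, -0.9949]


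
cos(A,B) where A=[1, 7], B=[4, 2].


A·B = 1·4 + 7·2 = 18
‖A‖ = √50 = 7.0711, ‖B‖ = √20 = 4.4721
cos = 18/(√50·√20) = 18/√1000 = 0.5692

0.5692


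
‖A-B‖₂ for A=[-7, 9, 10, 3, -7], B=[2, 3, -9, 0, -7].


d = √((-7-2)² + (9-3)² + (10+ 9)² + (3-0)² + (-7+ 7)²)
  = √(81 + 36 + 361 + 9 + 0)
  = √487 = 22.0681

22.0681


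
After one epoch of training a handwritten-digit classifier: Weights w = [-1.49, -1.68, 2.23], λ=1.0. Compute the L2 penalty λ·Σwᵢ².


‖w‖₂² = (-1.49)² + (-1.68)² + (2.23)²
     = 2.2201 + 2.8224 + 4.9729
     = 10.0154
λ·‖w‖₂² = 1.0·10.0154 = 10.0154

10.0154


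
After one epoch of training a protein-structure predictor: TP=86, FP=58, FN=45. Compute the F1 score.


Precision = 86/144 = 0.5972
Recall = 86/131 = 0.6565
F1 = 2·P·R/(P+R) = 2·TP/(2·TP+FP+FN) = 172/(172+58+45) = 172/275 = 0.6255

0.6255


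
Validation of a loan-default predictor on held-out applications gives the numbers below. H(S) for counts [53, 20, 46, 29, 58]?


Probabilities: [53/206, 20/206, 46/206, 29/206, 58/206] ≈ [0.2573, 0.0971, 0.2233, 0.1408, 0.2816]
H = -((53/206)·log₂(53/206) + (20/206)·log₂(20/206) + (46/206)·log₂(46/206) + (29/206)·log₂(29/206) + (58/206)·log₂(58/206))
  = 2.2266 bits

2.2266 bits


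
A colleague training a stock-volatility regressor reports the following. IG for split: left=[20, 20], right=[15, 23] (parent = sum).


Parent = [35, 43], H_parent = 0.9924
H_left = 1 (n=40), H_right = 0.9678 (n=38)
H_children = (40/78)·1 + (38/78)·0.9678 = 0.9843
IG = 0.9924 - 0.9843 = 0.0081

0.0081


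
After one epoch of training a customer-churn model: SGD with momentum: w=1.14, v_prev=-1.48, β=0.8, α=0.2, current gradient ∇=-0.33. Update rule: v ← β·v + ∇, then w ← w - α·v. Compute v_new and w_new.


v_new = 0.8·-1.48 - 0.33 = -1.184 - 0.33 = -1.514
w_new = 1.14 - 0.2·-1.514 = 1.14 + 0.3028 = 1.4428

v_new=-1.514, w_new=1.4428


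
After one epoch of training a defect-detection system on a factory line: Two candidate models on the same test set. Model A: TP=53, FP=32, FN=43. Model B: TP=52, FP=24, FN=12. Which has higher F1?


Model A: P=53/85=0.6235, R=53/96=0.5521, F1=2PR/(P+R)=2TP/(2TP+FP+FN)=106/181=0.5856
Model B: P=52/76=0.6842, R=52/64=0.8125, F1=2PR/(P+R)=2TP/(2TP+FP+FN)=104/140=0.7429
0.5856 < 0.7429 → Model B

Model B


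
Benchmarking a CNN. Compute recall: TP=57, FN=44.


Recall = TP/(TP+FN)
= 57/(57+44)
= 57/101 = 56.44%

56.44%


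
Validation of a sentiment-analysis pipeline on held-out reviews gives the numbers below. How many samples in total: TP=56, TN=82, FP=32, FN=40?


Total = TP + TN + FP + FN
= 56 + 82 + 32 + 40
= 210
(Predicted positive: 88, predicted negative: 122)

210


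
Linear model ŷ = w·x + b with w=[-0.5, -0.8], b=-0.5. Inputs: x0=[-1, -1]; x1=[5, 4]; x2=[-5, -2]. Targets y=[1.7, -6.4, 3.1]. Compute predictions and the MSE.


ŷ0 = (-0.5)·(-1) + (-0.8)·(-1) - 0.5 = 0.8
ŷ1 = (-0.5)·(5) + (-0.8)·(4) - 0.5 = -6.2
ŷ2 = (-0.5)·(-5) + (-0.8)·(-2) - 0.5 = 3.6
errors² = [0.81, 0.04, 0.25]
MSE = 1.1000/3 = 0.3667

0.3667


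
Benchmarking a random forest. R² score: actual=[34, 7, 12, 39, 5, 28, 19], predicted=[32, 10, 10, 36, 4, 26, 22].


ȳ = 20.5714
SS_res = Σ(y-ŷ)² = 40
SS_tot = Σ(y-ȳ)² = 1077.71
R² = 1 - SS_res/SS_tot = 1 - 0.0371 = 0.9629

0.9629


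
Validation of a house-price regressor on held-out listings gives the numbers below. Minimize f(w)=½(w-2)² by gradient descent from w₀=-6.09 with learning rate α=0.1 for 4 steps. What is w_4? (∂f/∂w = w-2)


step 1: grad = -6.09-2 = -8.09; w = -6.09 - 0.1·(-8.09) = -5.281
step 2: grad = -5.281-2 = -7.281; w = -5.281 - 0.1·(-7.281) = -4.5529
step 3: grad = -4.5529-2 = -6.5529; w = -4.5529 - 0.1·(-6.5529) = -3.89761
step 4: grad = -3.89761-2 = -5.89761; w = -3.89761 - 0.1·(-5.89761) = -3.307849

-3.307849


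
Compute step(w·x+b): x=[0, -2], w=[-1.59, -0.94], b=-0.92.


z = (0)·(-1.59) + (-2)·(-0.94) - 0.92
  = 0.96
step(z) = 1 (z≥0)

1


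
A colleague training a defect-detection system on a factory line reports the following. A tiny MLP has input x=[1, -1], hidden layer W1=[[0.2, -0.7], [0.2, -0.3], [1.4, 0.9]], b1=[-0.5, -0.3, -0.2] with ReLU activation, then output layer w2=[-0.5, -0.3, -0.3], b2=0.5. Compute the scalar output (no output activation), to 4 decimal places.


z1[0] = (0.2)·(1) + (-0.7)·(-1) - 0.5 = 0.4
z1[1] = (0.2)·(1) + (-0.3)·(-1) - 0.3 = 0.2
z1[2] = (1.4)·(1) + (0.9)·(-1) - 0.2 = 0.3
h = ReLU(z1) = [0.4, 0.2, 0.3]
output = (-0.5)·(0.4) + (-0.3)·(0.2) + (-0.3)·(0.3) + 0.5 = 0.15

0.15


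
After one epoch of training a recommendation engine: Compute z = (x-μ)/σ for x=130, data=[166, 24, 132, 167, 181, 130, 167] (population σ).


μ = 138.1429, σ = 49.8725
z = (130 - 138.1429)/49.8725 = -0.1633

-0.1633


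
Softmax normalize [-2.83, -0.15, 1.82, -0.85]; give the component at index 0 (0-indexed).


Exponentials: e^-2.83=0.059, e^-0.15=0.8607, e^1.82=6.1719, e^-0.85=0.4274
Sum = 7.519
Softmax = [0.0078, 0.1145, 0.8208, 0.0568]
p[0] = 0.059/7.519 = 0.0078

0.0078


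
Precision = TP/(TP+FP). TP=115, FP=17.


Precision = TP/(TP+FP)
= 115/(115+17)
= 115/132 = 87.12%

87.12%


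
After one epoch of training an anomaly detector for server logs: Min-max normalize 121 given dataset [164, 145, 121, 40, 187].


min=40, max=187
(121-40)/(187-40) = 81/147 = 0.551

0.551


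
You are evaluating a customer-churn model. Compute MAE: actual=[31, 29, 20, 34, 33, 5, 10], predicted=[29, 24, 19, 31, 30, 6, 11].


Absolute errors: |31-29|=2, |29-24|=5, |20-19|=1, |34-31|=3, |33-30|=3, |5-6|=1, |10-11|=1
Sum = 16
MAE = 16/7 = 16/7

16/7


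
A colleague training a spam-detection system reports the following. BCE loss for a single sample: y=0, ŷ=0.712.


BCE = -[y·ln(p) + (1-y)·ln(1-p)]
= -0 - 1·ln(1-0.712)
= -ln(0.288) = 1.2448

1.2448


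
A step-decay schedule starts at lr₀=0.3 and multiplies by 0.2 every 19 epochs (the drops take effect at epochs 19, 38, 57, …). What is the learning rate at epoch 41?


n_drops = ⌊41/19⌋ = 2
lr = 0.3·0.2^2 = 0.3·0.04 = 0.012

0.012


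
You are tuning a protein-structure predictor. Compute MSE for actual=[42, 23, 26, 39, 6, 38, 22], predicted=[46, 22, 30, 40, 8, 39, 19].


Squared errors: (42-46)²=16, (23-22)²=1, (26-30)²=16, (39-40)²=1, (6-8)²=4, (38-39)²=1, (22-19)²=9
Sum = 48
MSE = 48/7 = 48/7

48/7


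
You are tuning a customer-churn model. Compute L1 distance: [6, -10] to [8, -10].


d = |6-8| + |-10+ 10|
  = 2 + 0
  = 2

2


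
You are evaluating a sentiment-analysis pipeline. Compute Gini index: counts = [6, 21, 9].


Probabilities: [6/36, 21/36, 9/36] ≈ [0.1667, 0.5833, 0.25]
Σpᵢ² = (36 + 441 + 81)/36² = 558/1296
Gini = 1 - Σpᵢ² = 1 - 558/1296 = 0.5694

0.5694


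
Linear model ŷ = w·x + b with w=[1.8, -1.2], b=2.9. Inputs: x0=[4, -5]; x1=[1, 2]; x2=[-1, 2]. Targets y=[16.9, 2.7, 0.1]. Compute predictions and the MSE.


ŷ0 = (1.8)·(4) + (-1.2)·(-5) + 2.9 = 16.1
ŷ1 = (1.8)·(1) + (-1.2)·(2) + 2.9 = 2.3
ŷ2 = (1.8)·(-1) + (-1.2)·(2) + 2.9 = -1.3
errors² = [0.64, 0.16, 1.96]
MSE = 2.7600/3 = 0.92

0.92


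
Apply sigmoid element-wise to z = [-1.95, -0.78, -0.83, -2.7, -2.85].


σ(-1.95) = 1/(1+e^1.95) = 0.1246
σ(-0.78) = 1/(1+e^0.78) = 0.3143
σ(-0.83) = 1/(1+e^0.83) = 0.3036
σ(-2.7) = 1/(1+e^2.7) = 0.063
σ(-2.85) = 1/(1+e^2.85) = 0.0547
result = [0.1246, 0.3143, 0.3036, 0.063, 0.0547]

[0.1246, 0.3143, 0.3036, 0.063, 0.0547]


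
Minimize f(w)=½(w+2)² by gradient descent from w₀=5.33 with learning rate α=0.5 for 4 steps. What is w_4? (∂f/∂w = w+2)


step 1: grad = 5.33+2 = 7.33; w = 5.33 - 0.5·(7.33) = 1.665
step 2: grad = 1.665+2 = 3.665; w = 1.665 - 0.5·(3.665) = -0.1675
step 3: grad = -0.1675+2 = 1.8325; w = -0.1675 - 0.5·(1.8325) = -1.08375
step 4: grad = -1.08375+2 = 0.91625; w = -1.08375 - 0.5·(0.91625) = -1.541875

-1.541875


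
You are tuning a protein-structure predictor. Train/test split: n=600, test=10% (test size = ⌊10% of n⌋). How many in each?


Test = ⌊600·10/100⌋ = 60
Train = 600 - 60 = 540

Train: 540, Test: 60


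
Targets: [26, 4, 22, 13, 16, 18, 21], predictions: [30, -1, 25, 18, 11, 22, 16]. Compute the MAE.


Absolute errors: |26-30|=4, |4+ 1|=5, |22-25|=3, |13-18|=5, |16-11|=5, |18-22|=4, |21-16|=5
Sum = 31
MAE = 31/7 = 31/7

31/7


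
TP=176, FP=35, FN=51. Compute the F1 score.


Precision = 176/211 = 0.8341
Recall = 176/227 = 0.7753
F1 = 2·P·R/(P+R) = 2·TP/(2·TP+FP+FN) = 352/(352+35+51) = 352/438 = 0.8037

0.8037


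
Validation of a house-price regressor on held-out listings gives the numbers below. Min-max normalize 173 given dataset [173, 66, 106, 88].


min=66, max=173
(173-66)/(173-66) = 107/107 = 1.0

1.0


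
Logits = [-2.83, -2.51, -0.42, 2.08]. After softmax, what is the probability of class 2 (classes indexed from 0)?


Exponentials: e^-2.83=0.059, e^-2.51=0.0813, e^-0.42=0.657, e^2.08=8.0045
Sum = 8.8018
Softmax = [0.0067, 0.0092, 0.0746, 0.9094]
p[2] = 0.657/8.8018 = 0.0746

0.0746


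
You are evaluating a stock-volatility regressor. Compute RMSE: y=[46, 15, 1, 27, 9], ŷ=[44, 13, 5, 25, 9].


MSE = 28/5 = 5.6
RMSE = √(28/5) = 2.3664

2.3664


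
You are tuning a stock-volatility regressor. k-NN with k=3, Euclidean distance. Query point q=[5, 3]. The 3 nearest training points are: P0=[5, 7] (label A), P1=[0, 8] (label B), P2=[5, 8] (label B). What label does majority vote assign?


d(q,P0) = 4.0  (label A)
d(q,P1) = 7.0711  (label B)
d(q,P2) = 5.0  (label B)
Votes: A=1, B=2
Majority → B

B


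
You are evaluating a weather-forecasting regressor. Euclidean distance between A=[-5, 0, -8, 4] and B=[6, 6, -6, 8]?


d = √((-5-6)² + (0-6)² + (-8+ 6)² + (4-8)²)
  = √(121 + 36 + 4 + 16)
  = √177 = 13.3041

13.3041


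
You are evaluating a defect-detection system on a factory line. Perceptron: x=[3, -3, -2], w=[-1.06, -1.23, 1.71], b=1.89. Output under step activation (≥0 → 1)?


z = (3)·(-1.06) + (-3)·(-1.23) + (-2)·(1.71) + 1.89
  = -1.02
step(z) = 0 (z<0)

0


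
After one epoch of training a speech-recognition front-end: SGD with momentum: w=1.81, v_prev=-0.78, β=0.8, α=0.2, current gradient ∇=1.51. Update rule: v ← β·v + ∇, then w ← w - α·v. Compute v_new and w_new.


v_new = 0.8·-0.78 + 1.51 = -0.624 + 1.51 = 0.886
w_new = 1.81 - 0.2·0.886 = 1.81 - 0.1772 = 1.6328

v_new=0.886, w_new=1.6328


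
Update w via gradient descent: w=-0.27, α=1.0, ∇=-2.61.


w_new = w - α·∇
= -0.27 - 1.0·-2.61
= -0.27 + 2.61
= 2.34

2.34


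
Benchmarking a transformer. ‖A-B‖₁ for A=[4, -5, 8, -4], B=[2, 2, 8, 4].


d = |4-2| + |-5-2| + |8-8| + |-4-4|
  = 2 + 7 + 0 + 8
  = 17

17


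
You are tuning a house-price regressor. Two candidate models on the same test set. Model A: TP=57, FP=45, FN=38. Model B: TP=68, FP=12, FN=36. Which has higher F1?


Model A: P=57/102=0.5588, R=57/95=0.6, F1=2PR/(P+R)=2TP/(2TP+FP+FN)=114/197=0.5787
Model B: P=68/80=0.85, R=68/104=0.6538, F1=2PR/(P+R)=2TP/(2TP+FP+FN)=136/184=0.7391
0.5787 < 0.7391 → Model B

Model B


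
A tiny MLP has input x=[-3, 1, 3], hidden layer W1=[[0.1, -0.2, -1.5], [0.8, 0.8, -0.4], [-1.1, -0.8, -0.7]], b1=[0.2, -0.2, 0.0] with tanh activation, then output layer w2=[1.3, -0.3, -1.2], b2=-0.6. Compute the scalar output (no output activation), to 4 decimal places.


z1[0] = (0.1)·(-3) + (-0.2)·(1) + (-1.5)·(3) + 0.2 = -4.8
z1[1] = (0.8)·(-3) + (0.8)·(1) + (-0.4)·(3) - 0.2 = -3.0
z1[2] = (-1.1)·(-3) + (-0.8)·(1) + (-0.7)·(3) + 0.0 = 0.4
h = tanh(z1) = [-0.9999, -0.9951, 0.3799]
output = (1.3)·(-0.9999) + (-0.3)·(-0.9951) + (-1.2)·(0.3799) - 0.6 = -2.0572

-2.0572


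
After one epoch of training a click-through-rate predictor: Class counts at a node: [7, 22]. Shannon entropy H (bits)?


Probabilities: [7/29, 22/29] ≈ [0.2414, 0.7586]
H = -((7/29)·log₂(7/29) + (22/29)·log₂(22/29))
  = 0.7973 bits

0.7973 bits


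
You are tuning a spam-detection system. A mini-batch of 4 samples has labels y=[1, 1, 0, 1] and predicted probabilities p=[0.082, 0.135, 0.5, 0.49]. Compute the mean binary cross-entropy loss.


L[0] = -ln(0.082) = 2.501
L[1] = -ln(0.135) = 2.0025
L[2] = -ln(1-0.5) = -ln(0.5) = 0.6931
L[3] = -ln(0.49) = 0.7133
mean = (2.501 + 2.0025 + 0.6931 + 0.7133)/4 = 1.4775

1.4775


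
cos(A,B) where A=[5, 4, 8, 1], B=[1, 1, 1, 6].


A·B = 5·1 + 4·1 + 8·1 + 1·6 = 23
‖A‖ = √106 = 10.2956, ‖B‖ = √39 = 6.245
cos = 23/(√106·√39) = 23/√4134 = 0.3577

0.3577


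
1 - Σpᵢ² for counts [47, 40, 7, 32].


Probabilities: [47/126, 40/126, 7/126, 32/126] ≈ [0.373, 0.3175, 0.0556, 0.254]
Σpᵢ² = (2209 + 1600 + 49 + 1024)/126² = 4882/15876
Gini = 1 - Σpᵢ² = 1 - 4882/15876 = 0.6925

0.6925


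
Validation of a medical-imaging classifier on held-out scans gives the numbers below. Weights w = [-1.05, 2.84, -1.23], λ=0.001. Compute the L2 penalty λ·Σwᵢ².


‖w‖₂² = (-1.05)² + (2.84)² + (-1.23)²
     = 1.1025 + 8.0656 + 1.5129
     = 10.681
λ·‖w‖₂² = 0.001·10.681 = 0.010681

0.010681


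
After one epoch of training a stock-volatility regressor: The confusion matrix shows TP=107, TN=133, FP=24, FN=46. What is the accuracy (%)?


Accuracy = (TP+TN)/(TP+TN+FP+FN)
= (107+133)/(310)
= 240/310 = 77.42%

77.42%


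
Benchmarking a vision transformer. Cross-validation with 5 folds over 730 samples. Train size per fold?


Fold size = 730/5 = 146
Training per fold = 730 - 146 = 584

584


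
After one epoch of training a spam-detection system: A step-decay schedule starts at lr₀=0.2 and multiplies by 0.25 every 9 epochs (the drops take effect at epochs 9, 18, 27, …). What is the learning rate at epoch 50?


n_drops = ⌊50/9⌋ = 5
lr = 0.2·0.25^5 = 0.2·0.0009765625 = 0.0001953125

0.0001953125


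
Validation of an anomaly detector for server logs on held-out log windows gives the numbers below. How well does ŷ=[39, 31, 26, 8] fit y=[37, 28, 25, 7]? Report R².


ȳ = 24.25
SS_res = Σ(y-ŷ)² = 15
SS_tot = Σ(y-ȳ)² = 474.75
R² = 1 - SS_res/SS_tot = 1 - 0.0316 = 0.9684

0.9684


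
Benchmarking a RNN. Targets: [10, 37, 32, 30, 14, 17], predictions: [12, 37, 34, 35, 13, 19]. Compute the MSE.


Squared errors: (10-12)²=4, (37-37)²=0, (32-34)²=4, (30-35)²=25, (14-13)²=1, (17-19)²=4
Sum = 38
MSE = 38/6 = 19/3

19/3


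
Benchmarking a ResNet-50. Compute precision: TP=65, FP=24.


Precision = TP/(TP+FP)
= 65/(65+24)
= 65/89 = 73.03%

73.03%


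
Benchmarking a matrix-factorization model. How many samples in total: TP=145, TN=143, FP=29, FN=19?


Total = TP + TN + FP + FN
= 145 + 143 + 29 + 19
= 336
(Predicted positive: 174, predicted negative: 162)

336


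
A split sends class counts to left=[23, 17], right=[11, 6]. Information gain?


Parent = [34, 23], H_parent = 0.973
H_left = 0.9837 (n=40), H_right = 0.9367 (n=17)
H_children = (40/57)·0.9837 + (17/57)·0.9367 = 0.9697
IG = 0.973 - 0.9697 = 0.0033

0.0033


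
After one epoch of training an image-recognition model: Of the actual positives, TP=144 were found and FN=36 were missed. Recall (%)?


Recall = TP/(TP+FN)
= 144/(144+36)
= 144/180 = 80.0%

80.0%


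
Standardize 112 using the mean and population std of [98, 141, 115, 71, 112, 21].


μ = 93, σ = 38.3884
z = (112 - 93)/38.3884 = 0.4949

0.4949


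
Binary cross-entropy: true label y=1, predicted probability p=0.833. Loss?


BCE = -[y·ln(p) + (1-y)·ln(1-p)]
= -1·ln(0.833) - 0
= -ln(0.833) = 0.1827

0.1827


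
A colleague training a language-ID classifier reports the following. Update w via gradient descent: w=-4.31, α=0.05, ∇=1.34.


w_new = w - α·∇
= -4.31 - 0.05·1.34
= -4.31 - 0.067
= -4.377

-4.377


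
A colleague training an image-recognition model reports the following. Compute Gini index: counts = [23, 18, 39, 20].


Probabilities: [23/100, 18/100, 39/100, 20/100] ≈ [0.23, 0.18, 0.39, 0.2]
Σpᵢ² = (529 + 324 + 1521 + 400)/100² = 2774/10000
Gini = 1 - Σpᵢ² = 1 - 2774/10000 = 0.7226

0.7226


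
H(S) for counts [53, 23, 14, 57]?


Probabilities: [53/147, 23/147, 14/147, 57/147] ≈ [0.3605, 0.1565, 0.0952, 0.3878]
H = -((53/147)·log₂(53/147) + (23/147)·log₂(23/147) + (14/147)·log₂(14/147) + (57/147)·log₂(57/147))
  = 1.8024 bits

1.8024 bits


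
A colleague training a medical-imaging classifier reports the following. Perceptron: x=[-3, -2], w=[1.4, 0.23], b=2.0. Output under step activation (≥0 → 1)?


z = (-3)·(1.4) + (-2)·(0.23) + 2.0
  = -2.66
step(z) = 0 (z<0)

0


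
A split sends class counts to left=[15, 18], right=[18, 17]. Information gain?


Parent = [33, 35], H_parent = 0.9994
H_left = 0.994 (n=33), H_right = 0.9994 (n=35)
H_children = (33/68)·0.994 + (35/68)·0.9994 = 0.9968
IG = 0.9994 - 0.9968 = 0.0026

0.0026


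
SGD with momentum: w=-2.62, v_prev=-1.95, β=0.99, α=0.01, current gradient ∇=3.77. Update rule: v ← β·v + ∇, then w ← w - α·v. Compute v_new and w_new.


v_new = 0.99·-1.95 + 3.77 = -1.9305 + 3.77 = 1.8395
w_new = -2.62 - 0.01·1.8395 = -2.62 - 0.018395 = -2.638395

v_new=1.8395, w_new=-2.638395


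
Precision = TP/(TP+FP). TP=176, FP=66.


Precision = TP/(TP+FP)
= 176/(176+66)
= 176/242 = 72.73%

72.73%


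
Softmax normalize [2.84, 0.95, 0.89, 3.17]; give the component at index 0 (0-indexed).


Exponentials: e^2.84=17.1158, e^0.95=2.5857, e^0.89=2.4351, e^3.17=23.8075
Sum = 45.9441
Softmax = [0.3725, 0.0563, 0.053, 0.5182]
p[0] = 17.1158/45.9441 = 0.3725

0.3725


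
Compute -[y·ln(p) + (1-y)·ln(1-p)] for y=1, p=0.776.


BCE = -[y·ln(p) + (1-y)·ln(1-p)]
= -1·ln(0.776) - 0
= -ln(0.776) = 0.2536

0.2536


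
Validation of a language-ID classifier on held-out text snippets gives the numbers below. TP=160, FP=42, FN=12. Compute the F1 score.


Precision = 160/202 = 0.7921
Recall = 160/172 = 0.9302
F1 = 2·P·R/(P+R) = 2·TP/(2·TP+FP+FN) = 320/(320+42+12) = 320/374 = 0.8556

0.8556


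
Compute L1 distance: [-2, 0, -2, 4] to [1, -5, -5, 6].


d = |-2-1| + |0+ 5| + |-2+ 5| + |4-6|
  = 3 + 5 + 3 + 2
  = 13

13


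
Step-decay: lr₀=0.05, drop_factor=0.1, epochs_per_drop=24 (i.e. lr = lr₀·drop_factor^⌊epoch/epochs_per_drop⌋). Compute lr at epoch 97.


n_drops = ⌊97/24⌋ = 4
lr = 0.05·0.1^4 = 0.05·0.0001 = 0.000005

0.000005


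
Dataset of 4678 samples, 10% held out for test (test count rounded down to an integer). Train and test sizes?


Test = ⌊4678·10/100⌋ = 467
Train = 4678 - 467 = 4211

Train: 4211, Test: 467


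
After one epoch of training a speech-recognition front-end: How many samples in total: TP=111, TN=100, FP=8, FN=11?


Total = TP + TN + FP + FN
= 111 + 100 + 8 + 11
= 230
(Predicted positive: 119, predicted negative: 111)

230
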